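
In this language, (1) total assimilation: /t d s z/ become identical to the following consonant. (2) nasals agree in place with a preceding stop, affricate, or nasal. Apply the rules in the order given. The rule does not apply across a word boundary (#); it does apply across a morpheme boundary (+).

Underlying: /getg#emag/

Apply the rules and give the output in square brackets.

Rule 1: /t/ before /g/ → [g] (total assimilation)
After rule 1: gegg#emag
Rule 2: no segment meets the rule's conditions; no change.

[gegg#emag]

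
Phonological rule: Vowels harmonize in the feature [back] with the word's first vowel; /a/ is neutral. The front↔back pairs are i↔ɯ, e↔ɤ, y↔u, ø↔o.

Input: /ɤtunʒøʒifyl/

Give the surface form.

/ø/ harmonizes with /ɤ/ ([+back]) → [o]
/i/ harmonizes with /ɤ/ ([+back]) → [ɯ]
/y/ harmonizes with /ɤ/ ([+back]) → [u]

[ɤtunʒoʒɯful]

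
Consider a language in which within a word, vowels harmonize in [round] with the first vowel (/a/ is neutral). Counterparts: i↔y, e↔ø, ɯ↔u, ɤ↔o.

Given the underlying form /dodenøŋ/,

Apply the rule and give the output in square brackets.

/e/ harmonizes with /o/ ([+round]) → [ø]

[dodønøŋ]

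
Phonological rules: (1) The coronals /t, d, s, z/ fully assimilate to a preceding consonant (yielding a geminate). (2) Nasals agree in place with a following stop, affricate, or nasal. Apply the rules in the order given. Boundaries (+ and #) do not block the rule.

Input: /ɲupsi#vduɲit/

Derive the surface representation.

Rule 1: /s/ after /p/ → [p] (total assimilation)
Rule 1: /d/ after /v/ → [v] (total assimilation)
After rule 1: ɲuppi#vvuɲit
Rule 2: no segment meets the rule's conditions; no change.

[ɲuppi#vvuɲit]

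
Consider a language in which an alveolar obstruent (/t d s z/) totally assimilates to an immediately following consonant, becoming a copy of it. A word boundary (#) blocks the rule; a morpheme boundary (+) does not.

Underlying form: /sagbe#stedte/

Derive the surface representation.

/s/ before /t/ → [t] (total assimilation)
/d/ before /t/ → [t] (total assimilation)

[sagbe#ttette]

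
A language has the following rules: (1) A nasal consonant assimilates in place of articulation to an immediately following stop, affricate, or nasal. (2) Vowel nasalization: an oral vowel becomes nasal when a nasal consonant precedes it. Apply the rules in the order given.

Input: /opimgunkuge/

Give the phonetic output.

Rule 1: /m/ before /g/ (velar) → [ŋ]
Rule 1: /n/ before /k/ (velar) → [ŋ]
After rule 1: opiŋguŋkuge
Rule 2: no segment meets the rule's conditions; no change.

[opiŋguŋkuge]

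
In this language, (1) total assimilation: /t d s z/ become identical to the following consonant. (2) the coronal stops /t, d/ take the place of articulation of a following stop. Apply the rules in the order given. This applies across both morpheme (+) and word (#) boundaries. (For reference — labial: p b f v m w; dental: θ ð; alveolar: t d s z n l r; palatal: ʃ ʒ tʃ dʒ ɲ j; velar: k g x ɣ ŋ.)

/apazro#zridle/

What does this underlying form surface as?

[aparro#rrille]

Rule 1: /z/ before /r/ → [r] (total assimilation)
Rule 1: /z/ before /r/ → [r] (total assimilation)
Rule 1: /d/ before /l/ → [l] (total assimilation)
After rule 1: aparro#rrille
Rule 2: no segment meets the rule's conditions; no change.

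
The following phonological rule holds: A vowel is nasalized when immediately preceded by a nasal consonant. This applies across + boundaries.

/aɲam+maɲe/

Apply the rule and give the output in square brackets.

/a/ after nasal /ɲ/ → [ã]
/a/ after nasal /m/ → [ã]
/e/ after nasal /ɲ/ → [ẽ]

[aɲãm+mãɲẽ]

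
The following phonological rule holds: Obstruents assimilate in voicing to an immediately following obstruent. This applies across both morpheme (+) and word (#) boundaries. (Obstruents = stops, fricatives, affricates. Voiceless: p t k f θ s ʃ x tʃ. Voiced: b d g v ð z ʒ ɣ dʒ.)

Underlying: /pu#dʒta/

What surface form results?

[pu#tʃta]

/dʒ/ before /t/ (voiceless) → [tʃ]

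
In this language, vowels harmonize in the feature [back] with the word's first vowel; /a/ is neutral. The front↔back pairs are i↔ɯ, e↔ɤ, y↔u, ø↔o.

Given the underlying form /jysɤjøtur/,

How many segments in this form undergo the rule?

/ɤ/ harmonizes with /y/ ([-back]) → [e]
/u/ harmonizes with /y/ ([-back]) → [y]
2 segments change.

2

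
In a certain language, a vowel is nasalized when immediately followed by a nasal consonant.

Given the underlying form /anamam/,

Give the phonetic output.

/a/ before nasal /n/ → [ã]
/a/ before nasal /m/ → [ã]
/a/ before nasal /m/ → [ã]

[ãnãmãm]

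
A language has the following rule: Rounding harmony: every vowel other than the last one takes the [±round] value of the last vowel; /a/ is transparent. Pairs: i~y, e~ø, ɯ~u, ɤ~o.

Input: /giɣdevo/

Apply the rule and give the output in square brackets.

[gyɣdøvo]

/i/ harmonizes with /o/ ([+round]) → [y]
/e/ harmonizes with /o/ ([+round]) → [ø]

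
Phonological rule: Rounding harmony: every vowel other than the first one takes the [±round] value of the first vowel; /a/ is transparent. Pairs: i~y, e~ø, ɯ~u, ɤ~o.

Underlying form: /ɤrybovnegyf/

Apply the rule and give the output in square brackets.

[ɤribɤvnegif]

/y/ harmonizes with /ɤ/ ([-round]) → [i]
/o/ harmonizes with /ɤ/ ([-round]) → [ɤ]
/y/ harmonizes with /ɤ/ ([-round]) → [i]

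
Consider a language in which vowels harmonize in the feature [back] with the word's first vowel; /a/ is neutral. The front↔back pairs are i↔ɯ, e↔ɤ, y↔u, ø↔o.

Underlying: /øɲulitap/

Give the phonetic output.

/u/ harmonizes with /ø/ ([-back]) → [y]

[øɲylitap]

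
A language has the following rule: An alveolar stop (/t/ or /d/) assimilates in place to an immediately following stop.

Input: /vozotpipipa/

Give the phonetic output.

/t/ before /p/ (labial) → [p]

[vozoppipipa]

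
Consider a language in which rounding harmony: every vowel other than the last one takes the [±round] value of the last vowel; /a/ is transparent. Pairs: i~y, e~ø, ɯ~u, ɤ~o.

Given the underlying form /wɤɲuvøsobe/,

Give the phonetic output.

[wɤɲɯvesɤbe]

/u/ harmonizes with /e/ ([-round]) → [ɯ]
/ø/ harmonizes with /e/ ([-round]) → [e]
/o/ harmonizes with /e/ ([-round]) → [ɤ]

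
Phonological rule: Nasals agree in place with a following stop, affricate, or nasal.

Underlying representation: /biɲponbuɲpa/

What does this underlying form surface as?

/ɲ/ before /p/ (labial) → [m]
/n/ before /b/ (labial) → [m]
/ɲ/ before /p/ (labial) → [m]

[bimpombumpa]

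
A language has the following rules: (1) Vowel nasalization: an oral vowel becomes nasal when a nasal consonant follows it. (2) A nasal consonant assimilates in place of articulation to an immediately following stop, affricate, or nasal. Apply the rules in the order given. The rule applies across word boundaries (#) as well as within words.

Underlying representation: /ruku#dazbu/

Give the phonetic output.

[ruku#dazbu]

Rule 1: no segment meets the rule's conditions; no change.
After rule 1: ruku#dazbu
Rule 2: no segment meets the rule's conditions; no change.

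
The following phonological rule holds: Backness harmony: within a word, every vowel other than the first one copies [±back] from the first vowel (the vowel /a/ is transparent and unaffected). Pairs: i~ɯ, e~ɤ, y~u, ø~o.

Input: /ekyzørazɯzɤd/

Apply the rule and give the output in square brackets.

/ɯ/ harmonizes with /e/ ([-back]) → [i]
/ɤ/ harmonizes with /e/ ([-back]) → [e]

[ekyzørazized]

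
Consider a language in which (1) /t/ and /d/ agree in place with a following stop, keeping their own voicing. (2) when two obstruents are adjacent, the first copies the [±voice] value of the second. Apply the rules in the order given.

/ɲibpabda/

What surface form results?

Rule 1: no segment meets the rule's conditions; no change.
After rule 1: ɲibpabda
Rule 2: /b/ before /p/ (voiceless) → [p]

[ɲippabda]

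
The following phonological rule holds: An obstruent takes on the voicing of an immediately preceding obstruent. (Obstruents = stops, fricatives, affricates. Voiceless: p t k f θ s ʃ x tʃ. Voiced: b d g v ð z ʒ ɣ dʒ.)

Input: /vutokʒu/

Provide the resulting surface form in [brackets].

/ʒ/ after /k/ (voiceless) → [ʃ]

[vutokʃu]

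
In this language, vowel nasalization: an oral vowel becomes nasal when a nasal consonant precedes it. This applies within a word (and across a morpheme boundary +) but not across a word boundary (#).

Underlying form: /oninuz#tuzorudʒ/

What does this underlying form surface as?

[onĩnũz#tuzorudʒ]

/i/ after nasal /n/ → [ĩ]
/u/ after nasal /n/ → [ũ]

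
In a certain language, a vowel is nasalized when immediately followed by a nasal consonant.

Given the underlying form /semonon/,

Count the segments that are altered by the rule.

/e/ before nasal /m/ → [ẽ]
/o/ before nasal /n/ → [õ]
/o/ before nasal /n/ → [õ]
3 segments change.

3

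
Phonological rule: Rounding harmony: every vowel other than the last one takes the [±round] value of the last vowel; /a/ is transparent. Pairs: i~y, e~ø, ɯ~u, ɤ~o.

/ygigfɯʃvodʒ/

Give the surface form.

[ygygfuʃvodʒ]

/i/ harmonizes with /o/ ([+round]) → [y]
/ɯ/ harmonizes with /o/ ([+round]) → [u]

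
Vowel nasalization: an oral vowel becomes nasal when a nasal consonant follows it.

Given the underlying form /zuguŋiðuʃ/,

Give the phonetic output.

[zugũŋiðuʃ]

/u/ before nasal /ŋ/ → [ũ]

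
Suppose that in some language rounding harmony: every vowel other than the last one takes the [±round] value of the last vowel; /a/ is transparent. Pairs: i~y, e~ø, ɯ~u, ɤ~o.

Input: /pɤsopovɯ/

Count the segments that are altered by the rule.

/o/ harmonizes with /ɯ/ ([-round]) → [ɤ]
/o/ harmonizes with /ɯ/ ([-round]) → [ɤ]
2 segments change.

2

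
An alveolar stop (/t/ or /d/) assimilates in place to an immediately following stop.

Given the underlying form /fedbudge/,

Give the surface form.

[febbugge]

/d/ before /b/ (labial) → [b]
/d/ before /g/ (velar) → [g]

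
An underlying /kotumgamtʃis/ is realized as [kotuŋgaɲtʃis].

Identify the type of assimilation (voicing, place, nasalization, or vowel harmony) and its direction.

/m/→[ŋ] /m/→[ɲ].
Each target copies a feature from the following segment, so the direction is regressive.

place assimilation, regressive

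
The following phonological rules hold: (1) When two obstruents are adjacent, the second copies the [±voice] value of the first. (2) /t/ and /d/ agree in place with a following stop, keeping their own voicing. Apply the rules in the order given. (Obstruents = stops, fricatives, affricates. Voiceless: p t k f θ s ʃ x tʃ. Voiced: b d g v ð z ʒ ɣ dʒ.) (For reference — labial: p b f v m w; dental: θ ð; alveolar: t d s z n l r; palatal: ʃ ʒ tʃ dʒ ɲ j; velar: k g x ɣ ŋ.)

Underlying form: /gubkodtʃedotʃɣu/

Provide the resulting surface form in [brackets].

Rule 1: /k/ after /b/ (voiced) → [g]
Rule 1: /tʃ/ after /d/ (voiced) → [dʒ]
Rule 1: /ɣ/ after /tʃ/ (voiceless) → [x]
After rule 1: gubgoddʒedotʃxu
Rule 2: no segment meets the rule's conditions; no change.

[gubgoddʒedotʃxu]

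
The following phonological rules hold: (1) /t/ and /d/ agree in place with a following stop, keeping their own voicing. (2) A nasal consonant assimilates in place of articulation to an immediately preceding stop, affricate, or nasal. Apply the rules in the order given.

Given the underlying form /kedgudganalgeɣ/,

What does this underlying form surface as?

Rule 1: /d/ before /g/ (velar) → [g]
Rule 1: /d/ before /g/ (velar) → [g]
After rule 1: keggugganalgeɣ
Rule 2: no segment meets the rule's conditions; no change.

[keggugganalgeɣ]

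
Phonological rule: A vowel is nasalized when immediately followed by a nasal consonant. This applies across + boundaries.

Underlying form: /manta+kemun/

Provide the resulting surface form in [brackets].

/a/ before nasal /n/ → [ã]
/e/ before nasal /m/ → [ẽ]
/u/ before nasal /n/ → [ũ]

[mãnta+kẽmũn]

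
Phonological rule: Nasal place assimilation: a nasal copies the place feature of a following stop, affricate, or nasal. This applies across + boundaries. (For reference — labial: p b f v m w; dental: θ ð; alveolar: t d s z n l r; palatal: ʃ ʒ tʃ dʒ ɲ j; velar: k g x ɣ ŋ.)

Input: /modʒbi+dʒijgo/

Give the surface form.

[modʒbi+dʒijgo]

no segment meets the rule's conditions; no change.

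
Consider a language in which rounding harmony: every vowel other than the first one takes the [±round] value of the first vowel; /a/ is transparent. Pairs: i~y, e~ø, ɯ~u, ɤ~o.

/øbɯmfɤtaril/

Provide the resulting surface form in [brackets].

[øbumfotaryl]

/ɯ/ harmonizes with /ø/ ([+round]) → [u]
/ɤ/ harmonizes with /ø/ ([+round]) → [o]
/i/ harmonizes with /ø/ ([+round]) → [y]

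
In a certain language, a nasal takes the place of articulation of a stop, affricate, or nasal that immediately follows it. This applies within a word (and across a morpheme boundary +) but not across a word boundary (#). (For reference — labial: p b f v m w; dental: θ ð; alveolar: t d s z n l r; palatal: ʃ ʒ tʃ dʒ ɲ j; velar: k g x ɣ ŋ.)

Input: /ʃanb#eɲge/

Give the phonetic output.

[ʃamb#eŋge]

/n/ before /b/ (labial) → [m]
/ɲ/ before /g/ (velar) → [ŋ]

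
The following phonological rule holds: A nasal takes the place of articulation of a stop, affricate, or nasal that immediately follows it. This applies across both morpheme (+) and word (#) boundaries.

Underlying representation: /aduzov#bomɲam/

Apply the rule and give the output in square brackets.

[aduzov#boɲɲam]

/m/ before /ɲ/ (palatal) → [ɲ]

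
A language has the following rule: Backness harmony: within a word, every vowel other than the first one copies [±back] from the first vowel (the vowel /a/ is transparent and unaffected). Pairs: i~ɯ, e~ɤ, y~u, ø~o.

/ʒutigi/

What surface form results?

[ʒutɯgɯ]

/i/ harmonizes with /u/ ([+back]) → [ɯ]
/i/ harmonizes with /u/ ([+back]) → [ɯ]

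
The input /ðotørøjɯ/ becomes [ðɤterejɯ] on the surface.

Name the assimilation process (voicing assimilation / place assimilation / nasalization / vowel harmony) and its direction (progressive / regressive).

/o/→[ɤ] /ø/→[e] /ø/→[e].
Vowels agree with the last vowel, so the harmony is regressive.

vowel harmony, regressive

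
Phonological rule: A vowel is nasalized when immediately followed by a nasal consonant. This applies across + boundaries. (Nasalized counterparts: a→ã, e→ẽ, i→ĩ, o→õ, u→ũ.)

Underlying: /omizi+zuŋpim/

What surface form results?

/o/ before nasal /m/ → [õ]
/u/ before nasal /ŋ/ → [ũ]
/i/ before nasal /m/ → [ĩ]

[õmizi+zũŋpĩm]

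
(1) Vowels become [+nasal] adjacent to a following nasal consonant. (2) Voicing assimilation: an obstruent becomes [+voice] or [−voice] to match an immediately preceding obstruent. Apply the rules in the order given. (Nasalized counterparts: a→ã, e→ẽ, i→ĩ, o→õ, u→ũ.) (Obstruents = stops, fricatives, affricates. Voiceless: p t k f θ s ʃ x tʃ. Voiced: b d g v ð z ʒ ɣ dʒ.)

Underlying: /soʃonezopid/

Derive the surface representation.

[soʃõnezopid]

Rule 1: /o/ before nasal /n/ → [õ]
After rule 1: soʃõnezopid
Rule 2: no segment meets the rule's conditions; no change.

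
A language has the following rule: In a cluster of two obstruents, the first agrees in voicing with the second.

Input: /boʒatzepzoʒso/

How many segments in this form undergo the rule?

3

/t/ before /z/ (voiced) → [d]
/p/ before /z/ (voiced) → [b]
/ʒ/ before /s/ (voiceless) → [ʃ]
3 segments change.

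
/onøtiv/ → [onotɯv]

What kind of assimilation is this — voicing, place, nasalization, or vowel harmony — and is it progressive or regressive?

/ø/→[o] /i/→[ɯ].
Vowels agree with the first vowel, so the harmony is progressive.

vowel harmony, progressive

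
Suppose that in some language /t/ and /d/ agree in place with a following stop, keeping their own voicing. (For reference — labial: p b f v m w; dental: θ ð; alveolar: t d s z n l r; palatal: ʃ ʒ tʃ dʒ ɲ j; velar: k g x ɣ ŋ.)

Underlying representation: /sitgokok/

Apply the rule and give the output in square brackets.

[sikgokok]

/t/ before /g/ (velar) → [k]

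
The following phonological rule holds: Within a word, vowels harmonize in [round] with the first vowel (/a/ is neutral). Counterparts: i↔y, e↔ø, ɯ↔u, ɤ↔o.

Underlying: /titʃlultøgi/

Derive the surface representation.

[titʃlɯltegi]

/u/ harmonizes with /i/ ([-round]) → [ɯ]
/ø/ harmonizes with /i/ ([-round]) → [e]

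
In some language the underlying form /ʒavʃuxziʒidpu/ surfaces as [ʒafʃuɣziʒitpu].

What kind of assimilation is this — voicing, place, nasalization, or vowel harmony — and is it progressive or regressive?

/v/→[f] /x/→[ɣ] /d/→[t].
Each target copies a feature from the following segment, so the direction is regressive.

voicing assimilation, regressive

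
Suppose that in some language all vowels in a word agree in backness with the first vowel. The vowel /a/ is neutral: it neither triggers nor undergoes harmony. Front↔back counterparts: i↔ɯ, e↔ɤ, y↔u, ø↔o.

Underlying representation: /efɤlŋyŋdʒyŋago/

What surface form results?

/ɤ/ harmonizes with /e/ ([-back]) → [e]
/o/ harmonizes with /e/ ([-back]) → [ø]

[efelŋyŋdʒyŋagø]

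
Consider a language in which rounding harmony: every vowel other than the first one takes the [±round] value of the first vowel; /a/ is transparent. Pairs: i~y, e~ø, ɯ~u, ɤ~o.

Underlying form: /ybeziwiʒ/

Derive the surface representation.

[ybøzywyʒ]

/e/ harmonizes with /y/ ([+round]) → [ø]
/i/ harmonizes with /y/ ([+round]) → [y]
/i/ harmonizes with /y/ ([+round]) → [y]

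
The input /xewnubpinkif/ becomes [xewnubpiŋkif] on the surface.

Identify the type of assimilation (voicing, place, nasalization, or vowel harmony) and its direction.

place assimilation, regressive

/n/→[ŋ].
Each target copies a feature from the following segment, so the direction is regressive.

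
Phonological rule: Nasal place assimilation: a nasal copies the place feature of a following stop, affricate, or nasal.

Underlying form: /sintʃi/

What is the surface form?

/n/ before /tʃ/ (palatal) → [ɲ]

[siɲtʃi]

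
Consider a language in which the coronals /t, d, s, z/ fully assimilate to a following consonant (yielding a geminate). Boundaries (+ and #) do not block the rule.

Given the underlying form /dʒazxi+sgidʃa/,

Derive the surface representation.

/z/ before /x/ → [x] (total assimilation)
/s/ before /g/ → [g] (total assimilation)
/d/ before /ʃ/ → [ʃ] (total assimilation)

[dʒaxxi+ggiʃʃa]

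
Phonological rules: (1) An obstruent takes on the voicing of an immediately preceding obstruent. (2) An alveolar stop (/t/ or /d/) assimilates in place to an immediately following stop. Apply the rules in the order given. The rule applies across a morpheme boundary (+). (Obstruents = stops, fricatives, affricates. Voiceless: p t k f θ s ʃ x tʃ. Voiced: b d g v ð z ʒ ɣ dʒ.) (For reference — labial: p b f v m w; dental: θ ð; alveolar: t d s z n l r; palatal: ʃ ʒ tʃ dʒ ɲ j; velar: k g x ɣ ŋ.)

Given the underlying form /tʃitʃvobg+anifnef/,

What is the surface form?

Rule 1: /v/ after /tʃ/ (voiceless) → [f]
After rule 1: tʃitʃfobg+anifnef
Rule 2: no segment meets the rule's conditions; no change.

[tʃitʃfobg+anifnef]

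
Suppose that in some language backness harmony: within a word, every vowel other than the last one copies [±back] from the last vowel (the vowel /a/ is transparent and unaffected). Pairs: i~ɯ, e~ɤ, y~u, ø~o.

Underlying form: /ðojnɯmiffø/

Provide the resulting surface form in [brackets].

[ðøjnimiffø]

/o/ harmonizes with /ø/ ([-back]) → [ø]
/ɯ/ harmonizes with /ø/ ([-back]) → [i]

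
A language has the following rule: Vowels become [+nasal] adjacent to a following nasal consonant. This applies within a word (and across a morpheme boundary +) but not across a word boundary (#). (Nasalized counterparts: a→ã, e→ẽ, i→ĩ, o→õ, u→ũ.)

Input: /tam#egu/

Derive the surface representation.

[tãm#egu]

/a/ before nasal /m/ → [ã]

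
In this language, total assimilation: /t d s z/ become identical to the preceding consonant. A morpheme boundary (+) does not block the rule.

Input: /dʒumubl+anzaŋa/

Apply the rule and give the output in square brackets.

[dʒumubl+annaŋa]

/z/ after /n/ → [n] (total assimilation)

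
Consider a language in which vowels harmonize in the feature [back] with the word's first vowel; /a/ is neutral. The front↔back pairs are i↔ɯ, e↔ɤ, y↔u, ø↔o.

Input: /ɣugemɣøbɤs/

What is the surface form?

[ɣugɤmɣobɤs]

/e/ harmonizes with /u/ ([+back]) → [ɤ]
/ø/ harmonizes with /u/ ([+back]) → [o]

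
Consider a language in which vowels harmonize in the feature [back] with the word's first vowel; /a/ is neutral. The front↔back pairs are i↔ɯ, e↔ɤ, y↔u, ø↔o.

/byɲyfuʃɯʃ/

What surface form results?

/u/ harmonizes with /y/ ([-back]) → [y]
/ɯ/ harmonizes with /y/ ([-back]) → [i]

[byɲyfyʃiʃ]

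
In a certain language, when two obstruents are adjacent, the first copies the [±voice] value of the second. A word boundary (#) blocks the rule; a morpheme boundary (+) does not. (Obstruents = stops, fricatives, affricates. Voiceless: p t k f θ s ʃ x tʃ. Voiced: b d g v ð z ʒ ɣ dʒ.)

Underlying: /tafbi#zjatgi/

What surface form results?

[tavbi#zjadgi]

/f/ before /b/ (voiced) → [v]
/t/ before /g/ (voiced) → [d]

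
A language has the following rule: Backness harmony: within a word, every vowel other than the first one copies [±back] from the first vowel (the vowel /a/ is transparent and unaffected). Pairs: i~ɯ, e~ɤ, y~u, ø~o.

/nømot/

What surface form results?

[nømøt]

/o/ harmonizes with /ø/ ([-back]) → [ø]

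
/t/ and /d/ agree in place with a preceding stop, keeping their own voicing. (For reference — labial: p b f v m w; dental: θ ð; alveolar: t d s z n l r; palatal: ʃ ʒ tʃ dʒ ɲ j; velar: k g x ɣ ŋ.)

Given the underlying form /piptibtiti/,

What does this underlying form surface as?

[pippibpiti]

/t/ after /p/ (labial) → [p]
/t/ after /b/ (labial) → [p]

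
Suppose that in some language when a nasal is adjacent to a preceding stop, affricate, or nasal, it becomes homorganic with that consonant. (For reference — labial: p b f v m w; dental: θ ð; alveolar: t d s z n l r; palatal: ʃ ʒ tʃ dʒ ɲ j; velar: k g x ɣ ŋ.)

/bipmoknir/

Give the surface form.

[bipmokŋir]

/n/ after /k/ (velar) → [ŋ]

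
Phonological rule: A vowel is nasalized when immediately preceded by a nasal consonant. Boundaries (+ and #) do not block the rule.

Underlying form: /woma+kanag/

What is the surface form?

[womã+kanãg]

/a/ after nasal /m/ → [ã]
/a/ after nasal /n/ → [ã]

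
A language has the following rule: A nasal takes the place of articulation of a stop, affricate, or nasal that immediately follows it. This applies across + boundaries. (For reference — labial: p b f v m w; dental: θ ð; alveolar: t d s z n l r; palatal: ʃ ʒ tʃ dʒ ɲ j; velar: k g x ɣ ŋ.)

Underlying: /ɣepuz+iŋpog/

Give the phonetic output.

[ɣepuz+impog]

/ŋ/ before /p/ (labial) → [m]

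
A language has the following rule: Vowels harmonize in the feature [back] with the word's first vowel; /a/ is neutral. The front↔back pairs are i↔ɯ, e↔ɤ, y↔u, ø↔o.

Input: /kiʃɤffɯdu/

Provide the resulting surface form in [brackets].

/ɤ/ harmonizes with /i/ ([-back]) → [e]
/ɯ/ harmonizes with /i/ ([-back]) → [i]
/u/ harmonizes with /i/ ([-back]) → [y]

[kiʃeffidy]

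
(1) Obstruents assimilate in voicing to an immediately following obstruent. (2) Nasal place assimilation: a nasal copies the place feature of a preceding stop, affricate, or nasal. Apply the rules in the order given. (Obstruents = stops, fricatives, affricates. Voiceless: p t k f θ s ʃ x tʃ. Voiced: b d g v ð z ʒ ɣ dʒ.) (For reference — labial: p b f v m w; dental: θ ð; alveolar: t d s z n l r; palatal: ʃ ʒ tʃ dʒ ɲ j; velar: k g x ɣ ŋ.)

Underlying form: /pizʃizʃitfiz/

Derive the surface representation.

[pisʃisʃitfiz]

Rule 1: /z/ before /ʃ/ (voiceless) → [s]
Rule 1: /z/ before /ʃ/ (voiceless) → [s]
After rule 1: pisʃisʃitfiz
Rule 2: no segment meets the rule's conditions; no change.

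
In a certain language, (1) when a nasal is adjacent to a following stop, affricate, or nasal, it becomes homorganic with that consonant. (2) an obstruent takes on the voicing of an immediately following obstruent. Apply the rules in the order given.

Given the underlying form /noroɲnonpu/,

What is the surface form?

[noronnompu]

Rule 1: /ɲ/ before /n/ (alveolar) → [n]
Rule 1: /n/ before /p/ (labial) → [m]
After rule 1: noronnompu
Rule 2: no segment meets the rule's conditions; no change.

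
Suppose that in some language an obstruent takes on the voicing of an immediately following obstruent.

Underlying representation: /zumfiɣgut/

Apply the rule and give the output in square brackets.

no segment meets the rule's conditions; no change.

[zumfiɣgut]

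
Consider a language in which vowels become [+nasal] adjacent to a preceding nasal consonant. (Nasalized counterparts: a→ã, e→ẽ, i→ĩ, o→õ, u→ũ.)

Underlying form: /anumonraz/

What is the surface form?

/u/ after nasal /n/ → [ũ]
/o/ after nasal /m/ → [õ]

[anũmõnraz]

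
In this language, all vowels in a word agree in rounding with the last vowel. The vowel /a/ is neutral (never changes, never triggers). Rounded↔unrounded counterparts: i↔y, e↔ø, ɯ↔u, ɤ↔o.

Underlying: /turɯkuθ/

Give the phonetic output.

/ɯ/ harmonizes with /u/ ([+round]) → [u]

[turukuθ]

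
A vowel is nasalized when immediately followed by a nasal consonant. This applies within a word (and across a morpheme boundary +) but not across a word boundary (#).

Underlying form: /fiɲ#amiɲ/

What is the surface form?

/i/ before nasal /ɲ/ → [ĩ]
/a/ before nasal /m/ → [ã]
/i/ before nasal /ɲ/ → [ĩ]

[fĩɲ#ãmĩɲ]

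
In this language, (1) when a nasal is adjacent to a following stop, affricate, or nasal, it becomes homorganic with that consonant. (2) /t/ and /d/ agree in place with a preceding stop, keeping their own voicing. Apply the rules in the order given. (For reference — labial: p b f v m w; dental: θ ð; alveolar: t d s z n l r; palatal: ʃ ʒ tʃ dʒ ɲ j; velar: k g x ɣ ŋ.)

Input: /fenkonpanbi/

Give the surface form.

[feŋkompambi]

Rule 1: /n/ before /k/ (velar) → [ŋ]
Rule 1: /n/ before /p/ (labial) → [m]
Rule 1: /n/ before /b/ (labial) → [m]
After rule 1: feŋkompambi
Rule 2: no segment meets the rule's conditions; no change.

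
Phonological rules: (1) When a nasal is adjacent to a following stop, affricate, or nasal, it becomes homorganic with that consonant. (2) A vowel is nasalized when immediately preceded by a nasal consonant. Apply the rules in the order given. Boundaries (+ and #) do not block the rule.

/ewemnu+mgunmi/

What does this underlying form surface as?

[ewennũ+ŋgummĩ]

Rule 1: /m/ before /n/ (alveolar) → [n]
Rule 1: /m/ before /g/ (velar) → [ŋ]
Rule 1: /n/ before /m/ (labial) → [m]
After rule 1: ewennu+ŋgummi
Rule 2: /u/ after nasal /n/ → [ũ]
Rule 2: /i/ after nasal /m/ → [ĩ]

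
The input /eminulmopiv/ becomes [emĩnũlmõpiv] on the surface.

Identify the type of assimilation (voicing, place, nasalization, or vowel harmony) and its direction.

/i/→[ĩ] /u/→[ũ] /o/→[õ].
Each target copies a feature from the preceding segment, so the direction is progressive.

nasalization, progressive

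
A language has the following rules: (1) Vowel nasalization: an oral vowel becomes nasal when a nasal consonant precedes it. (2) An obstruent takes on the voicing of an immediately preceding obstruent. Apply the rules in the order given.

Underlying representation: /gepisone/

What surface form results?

[gepisonẽ]

Rule 1: /e/ after nasal /n/ → [ẽ]
After rule 1: gepisonẽ
Rule 2: no segment meets the rule's conditions; no change.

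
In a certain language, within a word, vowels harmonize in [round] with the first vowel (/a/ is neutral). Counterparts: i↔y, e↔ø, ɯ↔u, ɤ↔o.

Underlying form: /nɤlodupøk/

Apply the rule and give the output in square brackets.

[nɤlɤdɯpek]

/o/ harmonizes with /ɤ/ ([-round]) → [ɤ]
/u/ harmonizes with /ɤ/ ([-round]) → [ɯ]
/ø/ harmonizes with /ɤ/ ([-round]) → [e]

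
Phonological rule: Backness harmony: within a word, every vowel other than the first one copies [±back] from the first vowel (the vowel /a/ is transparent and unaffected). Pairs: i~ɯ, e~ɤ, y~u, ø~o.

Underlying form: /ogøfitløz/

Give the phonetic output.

[ogofɯtloz]

/ø/ harmonizes with /o/ ([+back]) → [o]
/i/ harmonizes with /o/ ([+back]) → [ɯ]
/ø/ harmonizes with /o/ ([+back]) → [o]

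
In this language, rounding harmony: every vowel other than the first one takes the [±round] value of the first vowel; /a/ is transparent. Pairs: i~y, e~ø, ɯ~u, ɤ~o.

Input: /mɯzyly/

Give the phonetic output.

[mɯzili]

/y/ harmonizes with /ɯ/ ([-round]) → [i]
/y/ harmonizes with /ɯ/ ([-round]) → [i]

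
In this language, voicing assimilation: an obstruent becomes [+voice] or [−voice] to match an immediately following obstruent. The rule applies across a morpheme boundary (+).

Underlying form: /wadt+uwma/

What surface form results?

/d/ before /t/ (voiceless) → [t]

[watt+uwma]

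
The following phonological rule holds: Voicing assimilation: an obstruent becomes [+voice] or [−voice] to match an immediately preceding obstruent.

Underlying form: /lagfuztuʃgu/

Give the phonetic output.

/f/ after /g/ (voiced) → [v]
/t/ after /z/ (voiced) → [d]
/g/ after /ʃ/ (voiceless) → [k]

[lagvuzduʃku]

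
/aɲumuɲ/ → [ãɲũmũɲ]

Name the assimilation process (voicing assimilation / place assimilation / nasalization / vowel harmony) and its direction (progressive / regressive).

nasalization, regressive

/a/→[ã] /u/→[ũ] /u/→[ũ].
Each target copies a feature from the following segment, so the direction is regressive.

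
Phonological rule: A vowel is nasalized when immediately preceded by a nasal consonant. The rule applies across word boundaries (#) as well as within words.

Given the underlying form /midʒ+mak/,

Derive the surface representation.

/i/ after nasal /m/ → [ĩ]
/a/ after nasal /m/ → [ã]

[mĩdʒ+mãk]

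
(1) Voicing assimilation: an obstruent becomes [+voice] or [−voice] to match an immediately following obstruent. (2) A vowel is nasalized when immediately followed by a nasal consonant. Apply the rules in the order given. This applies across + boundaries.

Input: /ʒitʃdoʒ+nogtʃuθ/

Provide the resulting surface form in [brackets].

[ʒidʒdoʒ+noktʃuθ]

Rule 1: /tʃ/ before /d/ (voiced) → [dʒ]
Rule 1: /g/ before /tʃ/ (voiceless) → [k]
After rule 1: ʒidʒdoʒ+noktʃuθ
Rule 2: no segment meets the rule's conditions; no change.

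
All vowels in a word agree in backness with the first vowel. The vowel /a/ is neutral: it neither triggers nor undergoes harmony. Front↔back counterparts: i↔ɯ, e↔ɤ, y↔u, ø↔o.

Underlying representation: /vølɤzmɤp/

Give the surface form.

/ɤ/ harmonizes with /ø/ ([-back]) → [e]
/ɤ/ harmonizes with /ø/ ([-back]) → [e]

[vølezmep]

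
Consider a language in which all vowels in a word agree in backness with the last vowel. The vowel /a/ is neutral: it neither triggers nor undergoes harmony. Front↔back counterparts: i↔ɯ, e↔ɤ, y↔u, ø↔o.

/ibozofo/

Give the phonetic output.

[ɯbozofo]

/i/ harmonizes with /o/ ([+back]) → [ɯ]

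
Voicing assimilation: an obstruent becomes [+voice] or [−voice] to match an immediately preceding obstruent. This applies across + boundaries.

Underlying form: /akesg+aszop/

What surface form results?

[akesk+assop]

/g/ after /s/ (voiceless) → [k]
/z/ after /s/ (voiceless) → [s]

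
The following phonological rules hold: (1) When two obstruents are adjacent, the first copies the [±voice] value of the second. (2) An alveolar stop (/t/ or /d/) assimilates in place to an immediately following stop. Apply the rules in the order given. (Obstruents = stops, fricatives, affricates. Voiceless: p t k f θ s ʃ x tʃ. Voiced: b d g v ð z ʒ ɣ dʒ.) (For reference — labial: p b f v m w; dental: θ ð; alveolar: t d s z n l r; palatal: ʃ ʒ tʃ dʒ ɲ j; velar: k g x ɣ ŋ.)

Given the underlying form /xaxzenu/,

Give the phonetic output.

Rule 1: /x/ before /z/ (voiced) → [ɣ]
After rule 1: xaɣzenu
Rule 2: no segment meets the rule's conditions; no change.

[xaɣzenu]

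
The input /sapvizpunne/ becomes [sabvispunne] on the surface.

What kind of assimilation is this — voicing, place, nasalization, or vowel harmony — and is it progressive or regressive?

/p/→[b] /z/→[s].
Each target copies a feature from the following segment, so the direction is regressive.

voicing assimilation, regressive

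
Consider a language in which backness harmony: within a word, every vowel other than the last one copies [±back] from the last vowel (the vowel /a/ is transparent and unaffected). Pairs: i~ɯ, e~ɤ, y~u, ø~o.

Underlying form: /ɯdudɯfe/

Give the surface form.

/ɯ/ harmonizes with /e/ ([-back]) → [i]
/u/ harmonizes with /e/ ([-back]) → [y]
/ɯ/ harmonizes with /e/ ([-back]) → [i]

[idydife]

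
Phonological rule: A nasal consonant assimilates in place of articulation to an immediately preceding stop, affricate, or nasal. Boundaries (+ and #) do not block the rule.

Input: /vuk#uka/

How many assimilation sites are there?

0

No segment meets the rule's conditions.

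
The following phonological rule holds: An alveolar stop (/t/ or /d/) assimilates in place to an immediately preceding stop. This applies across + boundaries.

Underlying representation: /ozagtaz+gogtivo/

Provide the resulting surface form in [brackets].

/t/ after /g/ (velar) → [k]
/t/ after /g/ (velar) → [k]

[ozagkaz+gogkivo]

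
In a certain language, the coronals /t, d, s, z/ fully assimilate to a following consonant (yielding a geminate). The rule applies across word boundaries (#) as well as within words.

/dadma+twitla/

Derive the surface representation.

/d/ before /m/ → [m] (total assimilation)
/t/ before /w/ → [w] (total assimilation)
/t/ before /l/ → [l] (total assimilation)

[damma+wwilla]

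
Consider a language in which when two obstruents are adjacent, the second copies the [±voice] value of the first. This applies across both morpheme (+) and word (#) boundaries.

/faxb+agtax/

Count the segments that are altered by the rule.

/b/ after /x/ (voiceless) → [p]
/t/ after /g/ (voiced) → [d]
2 segments change.

2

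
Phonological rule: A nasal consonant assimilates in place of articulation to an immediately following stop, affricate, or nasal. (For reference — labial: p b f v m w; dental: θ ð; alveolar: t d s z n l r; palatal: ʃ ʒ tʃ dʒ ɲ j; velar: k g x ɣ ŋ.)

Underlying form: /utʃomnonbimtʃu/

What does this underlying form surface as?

/m/ before /n/ (alveolar) → [n]
/n/ before /b/ (labial) → [m]
/m/ before /tʃ/ (palatal) → [ɲ]

[utʃonnombiɲtʃu]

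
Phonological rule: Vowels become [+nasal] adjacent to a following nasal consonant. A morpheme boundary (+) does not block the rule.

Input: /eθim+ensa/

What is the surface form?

[eθĩm+ẽnsa]

/i/ before nasal /m/ → [ĩ]
/e/ before nasal /n/ → [ẽ]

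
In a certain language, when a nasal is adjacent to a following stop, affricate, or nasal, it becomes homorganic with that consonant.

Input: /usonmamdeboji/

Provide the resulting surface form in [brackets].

[usommandeboji]

/n/ before /m/ (labial) → [m]
/m/ before /d/ (alveolar) → [n]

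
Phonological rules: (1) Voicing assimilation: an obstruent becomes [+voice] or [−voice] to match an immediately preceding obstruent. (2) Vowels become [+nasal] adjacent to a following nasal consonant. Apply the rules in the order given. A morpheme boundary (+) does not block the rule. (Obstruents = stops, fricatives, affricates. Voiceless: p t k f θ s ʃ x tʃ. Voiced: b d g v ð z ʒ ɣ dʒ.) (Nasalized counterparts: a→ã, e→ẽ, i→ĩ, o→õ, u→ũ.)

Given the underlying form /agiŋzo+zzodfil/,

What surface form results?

Rule 1: /f/ after /d/ (voiced) → [v]
After rule 1: agiŋzo+zzodvil
Rule 2: /i/ before nasal /ŋ/ → [ĩ]

[agĩŋzo+zzodvil]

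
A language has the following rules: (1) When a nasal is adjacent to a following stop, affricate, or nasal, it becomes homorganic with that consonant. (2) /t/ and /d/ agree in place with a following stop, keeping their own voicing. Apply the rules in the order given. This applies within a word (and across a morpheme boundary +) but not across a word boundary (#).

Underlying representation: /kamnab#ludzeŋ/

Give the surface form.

Rule 1: /m/ before /n/ (alveolar) → [n]
After rule 1: kannab#ludzeŋ
Rule 2: no segment meets the rule's conditions; no change.

[kannab#ludzeŋ]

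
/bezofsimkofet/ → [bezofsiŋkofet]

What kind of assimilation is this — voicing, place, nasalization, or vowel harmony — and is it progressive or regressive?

place assimilation, regressive

/m/→[ŋ].
Each target copies a feature from the following segment, so the direction is regressive.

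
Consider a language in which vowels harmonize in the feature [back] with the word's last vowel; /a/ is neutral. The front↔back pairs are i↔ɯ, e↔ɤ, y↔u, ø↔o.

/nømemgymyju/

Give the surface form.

/ø/ harmonizes with /u/ ([+back]) → [o]
/e/ harmonizes with /u/ ([+back]) → [ɤ]
/y/ harmonizes with /u/ ([+back]) → [u]
/y/ harmonizes with /u/ ([+back]) → [u]

[nomɤmgumuju]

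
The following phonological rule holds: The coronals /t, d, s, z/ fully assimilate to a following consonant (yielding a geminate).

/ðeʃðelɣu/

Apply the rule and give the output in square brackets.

[ðeʃðelɣu]

no segment meets the rule's conditions; no change.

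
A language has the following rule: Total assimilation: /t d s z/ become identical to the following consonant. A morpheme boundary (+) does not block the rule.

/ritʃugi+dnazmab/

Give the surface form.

[ritʃugi+nnammab]

/d/ before /n/ → [n] (total assimilation)
/z/ before /m/ → [m] (total assimilation)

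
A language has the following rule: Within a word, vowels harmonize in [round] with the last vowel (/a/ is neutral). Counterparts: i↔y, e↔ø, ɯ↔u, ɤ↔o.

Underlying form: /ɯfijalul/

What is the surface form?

/ɯ/ harmonizes with /u/ ([+round]) → [u]
/i/ harmonizes with /u/ ([+round]) → [y]

[ufyjalul]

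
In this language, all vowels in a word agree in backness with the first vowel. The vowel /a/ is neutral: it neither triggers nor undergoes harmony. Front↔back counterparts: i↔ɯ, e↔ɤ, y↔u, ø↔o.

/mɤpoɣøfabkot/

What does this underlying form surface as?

/ø/ harmonizes with /ɤ/ ([+back]) → [o]

[mɤpoɣofabkot]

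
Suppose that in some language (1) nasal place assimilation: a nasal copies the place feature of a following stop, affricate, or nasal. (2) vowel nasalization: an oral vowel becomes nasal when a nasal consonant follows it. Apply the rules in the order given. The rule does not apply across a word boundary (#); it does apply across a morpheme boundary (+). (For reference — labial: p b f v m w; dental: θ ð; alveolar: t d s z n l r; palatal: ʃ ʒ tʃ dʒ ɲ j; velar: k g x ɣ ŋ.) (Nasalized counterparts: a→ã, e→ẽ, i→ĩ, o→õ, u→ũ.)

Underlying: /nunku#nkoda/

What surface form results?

[nũŋku#ŋkoda]

Rule 1: /n/ before /k/ (velar) → [ŋ]
Rule 1: /n/ before /k/ (velar) → [ŋ]
After rule 1: nuŋku#ŋkoda
Rule 2: /u/ before nasal /ŋ/ → [ũ]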